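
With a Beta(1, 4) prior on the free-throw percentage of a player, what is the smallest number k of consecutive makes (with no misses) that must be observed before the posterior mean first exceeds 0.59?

k = 5

After k makes and 0 misses the posterior is Beta(1+k, 4), with mean (1+k)/(1+4+k).
Set (1+k)/(5+k) > 0.59 and solve: k > (0.59·5 − 1)/(1 − 0.59) = 4.756.
The smallest integer exceeding 4.756 is 5, and checking k=5: (6)/(10) = 0.6000 > 0.59.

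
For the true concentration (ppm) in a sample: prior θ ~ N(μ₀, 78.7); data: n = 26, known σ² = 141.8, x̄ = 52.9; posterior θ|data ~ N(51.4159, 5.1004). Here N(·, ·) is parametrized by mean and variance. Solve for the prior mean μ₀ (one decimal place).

μ₀ = 30.0

The posterior mean is a precision-weighted average: μ_n = (τ₀μ₀ + τ_data·x̄)/(τ₀+τ_data), with τ₀=1/σ₀² and τ_data=n/σ².
Here τ₀ = 1/78.7 = 0.012706 and τ_data = 26/141.8 = 0.183357, so τ_n = 0.196063.
Rearranging for μ₀: μ₀ = (μ_n·τ_n − τ_data·x̄)/τ₀ = (51.4159·0.196063 − 0.183357·52.9) / 0.012706 = 0.381170/0.012706 ≈ 30.0.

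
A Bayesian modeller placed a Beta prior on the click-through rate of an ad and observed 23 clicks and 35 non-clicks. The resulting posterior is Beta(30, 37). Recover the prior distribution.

Beta(7, 2)

A Beta(a, b) prior with s successes and f failures in binomial data gives a Beta(a+s, b+f) posterior.
So a = 30 − 23 = 7 and b = 37 − 35 = 2.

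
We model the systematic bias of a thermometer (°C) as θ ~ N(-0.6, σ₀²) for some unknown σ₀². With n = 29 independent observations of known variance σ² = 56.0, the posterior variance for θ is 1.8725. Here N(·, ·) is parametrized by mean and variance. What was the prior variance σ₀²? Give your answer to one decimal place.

Posterior precision equals prior precision plus data precision: 1/σ_n² = 1/σ₀² + n/σ².
So 1/σ₀² = 1/1.8725 − 29/56.0 = 0.534045 − 0.517857 = 0.016188.
Hence σ₀² = 1/0.016188 ≈ 61.8.

σ₀² = 61.8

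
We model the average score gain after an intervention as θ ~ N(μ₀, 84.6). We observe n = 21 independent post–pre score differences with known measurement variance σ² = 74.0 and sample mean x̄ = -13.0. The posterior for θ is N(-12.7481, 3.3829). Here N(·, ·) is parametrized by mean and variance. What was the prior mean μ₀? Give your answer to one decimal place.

The posterior mean is a precision-weighted average: μ_n = (τ₀μ₀ + τ_data·x̄)/(τ₀+τ_data), with τ₀=1/σ₀² and τ_data=n/σ².
Here τ₀ = 1/84.6 = 0.011820 and τ_data = 21/74.0 = 0.283784, so τ_n = 0.295604.
Rearranging for μ₀: μ₀ = (μ_n·τ_n − τ_data·x̄)/τ₀ = (-12.7481·0.295604 − 0.283784·-13.0) / 0.011820 = -0.079197/0.011820 ≈ -6.7.

μ₀ = -6.7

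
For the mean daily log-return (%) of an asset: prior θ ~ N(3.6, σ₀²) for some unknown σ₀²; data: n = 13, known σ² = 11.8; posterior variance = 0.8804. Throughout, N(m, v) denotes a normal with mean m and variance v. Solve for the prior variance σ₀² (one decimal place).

σ₀² = 29.3

Posterior precision equals prior precision plus data precision: 1/σ_n² = 1/σ₀² + n/σ².
So 1/σ₀² = 1/0.8804 − 13/11.8 = 1.135847 − 1.101695 = 0.034152.
Hence σ₀² = 1/0.034152 ≈ 29.3.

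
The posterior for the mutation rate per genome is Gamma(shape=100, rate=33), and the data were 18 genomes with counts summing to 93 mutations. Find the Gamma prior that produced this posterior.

Gamma(shape=7, rate=15)

Gamma–Poisson conjugacy: posterior shape = α + Σxᵢ, posterior rate = β + n.
So α = 100 − 93 = 7 and β = 33 − 18 = 15.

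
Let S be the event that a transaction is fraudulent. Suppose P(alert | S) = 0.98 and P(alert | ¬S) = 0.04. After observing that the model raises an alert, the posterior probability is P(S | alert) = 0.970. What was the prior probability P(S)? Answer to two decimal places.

Bayes' rule in odds form gives O(S|E) = O(S)·[P(E|S)/P(E|¬S)], hence O(S) = O(S|E)/LR.
Posterior odds = 0.970/(1−0.970) = 32.3333. LR = 0.98/0.04 = 24.5000.
Prior odds = 32.3333/24.5000 = 1.3197, so P(S) = 1.3197/(1+1.3197) ≈ 0.57.

P(S) = 0.57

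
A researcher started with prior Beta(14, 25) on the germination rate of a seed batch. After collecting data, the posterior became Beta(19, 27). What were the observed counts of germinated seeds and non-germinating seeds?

5 germinated seeds and 2 non-germinating seeds

Beta is conjugate to the binomial likelihood: posterior = Beta(a+s, b+f).
So s = 19 − 14 = 5 and f = 27 − 25 = 2.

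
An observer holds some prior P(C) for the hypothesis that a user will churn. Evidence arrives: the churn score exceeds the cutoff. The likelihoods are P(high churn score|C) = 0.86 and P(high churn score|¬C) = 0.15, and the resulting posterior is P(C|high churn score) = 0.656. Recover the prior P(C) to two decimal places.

P(C) = 0.25

In odds form, posterior odds = prior odds × likelihood ratio, so prior odds = posterior odds ÷ LR.
Posterior odds = 0.656/(1−0.656) = 1.9070. LR = 0.86/0.15 = 5.7333.
Prior odds = 1.9070/5.7333 = 0.3326, so P(C) = 0.3326/(1+0.3326) ≈ 0.25.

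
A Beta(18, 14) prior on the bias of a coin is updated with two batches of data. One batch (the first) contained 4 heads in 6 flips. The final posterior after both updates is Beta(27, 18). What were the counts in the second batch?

Sequential conjugate updates are equivalent to a single update on the pooled data, so total successes = posterior α − prior α and total failures = posterior β − prior β.
Total across both batches: 27−18=9 heads, 18−14=4 tails.
Subtract the first batch: 9−4=5 heads and 4−2=2 tails.

5 heads and 2 tails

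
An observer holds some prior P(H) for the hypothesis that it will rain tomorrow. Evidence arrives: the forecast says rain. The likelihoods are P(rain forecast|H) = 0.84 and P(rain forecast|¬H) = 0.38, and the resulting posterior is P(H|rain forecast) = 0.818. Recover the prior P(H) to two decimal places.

P(H) = 0.67

In odds form, posterior odds = prior odds × likelihood ratio, so prior odds = posterior odds ÷ LR.
Posterior odds = 0.818/(1−0.818) = 4.4945. LR = 0.84/0.38 = 2.2105.
Prior odds = 4.4945/2.2105 = 2.0333, so P(H) = 2.0333/(1+2.0333) ≈ 0.67.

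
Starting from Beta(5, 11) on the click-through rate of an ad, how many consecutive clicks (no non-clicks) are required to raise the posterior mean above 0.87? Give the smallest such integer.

k = 69

After k clicks and 0 non-clicks the posterior is Beta(5+k, 11), with mean (5+k)/(5+11+k).
Set (5+k)/(16+k) > 0.87 and solve: k > (0.87·16 − 5)/(1 − 0.87) = 68.615.
The smallest integer exceeding 68.615 is 69.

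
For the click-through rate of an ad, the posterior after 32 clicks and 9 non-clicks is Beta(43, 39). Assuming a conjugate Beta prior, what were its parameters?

Under Beta–binomial conjugacy the posterior parameters are (a+s, b+f).
So a = 43 − 32 = 11 and b = 39 − 9 = 30.

Beta(11, 30)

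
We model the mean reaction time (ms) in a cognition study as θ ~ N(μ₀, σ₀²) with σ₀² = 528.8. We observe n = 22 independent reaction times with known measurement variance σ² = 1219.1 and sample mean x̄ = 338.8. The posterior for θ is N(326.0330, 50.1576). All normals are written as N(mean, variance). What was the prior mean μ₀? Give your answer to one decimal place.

μ₀ = 204.2

With known observation variance, the Normal–Normal posterior has precision τ_n = τ₀ + n/σ² and mean μ_n = (τ₀μ₀ + (n/σ²)x̄)/τ_n.
Here τ₀ = 1/528.8 = 0.001891 and τ_data = 22/1219.1 = 0.018046, so τ_n = 0.019937.
Rearranging for μ₀: μ₀ = (μ_n·τ_n − τ_data·x̄)/τ₀ = (326.0330·0.019937 − 0.018046·338.8) / 0.001891 = 0.386135/0.001891 ≈ 204.2.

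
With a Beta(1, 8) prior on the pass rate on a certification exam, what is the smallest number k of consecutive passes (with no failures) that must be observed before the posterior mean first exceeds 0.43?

k = 6

After k passes and 0 failures the posterior is Beta(1+k, 8), with mean (1+k)/(1+8+k).
Set (1+k)/(9+k) > 0.43 and solve: k > (0.43·9 − 1)/(1 − 0.43) = 5.035.
The smallest integer exceeding 5.035 is 6, and checking k=6: (7)/(15) = 0.4667 > 0.43.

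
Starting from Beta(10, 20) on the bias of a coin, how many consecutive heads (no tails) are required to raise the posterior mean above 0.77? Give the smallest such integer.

k = 57

After k heads and 0 tails the posterior is Beta(10+k, 20), with mean (10+k)/(10+20+k).
Set (10+k)/(30+k) > 0.77 and solve: k > (0.77·30 − 10)/(1 − 0.77) = 56.957.
The smallest integer exceeding 56.957 is 57, and checking k=57: (67)/(87) = 0.7701 > 0.77.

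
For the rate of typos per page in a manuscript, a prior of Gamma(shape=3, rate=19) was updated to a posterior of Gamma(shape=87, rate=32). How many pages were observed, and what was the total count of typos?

Gamma–Poisson conjugacy: posterior shape = α + Σxᵢ, posterior rate = β + n.
Matching: Σxᵢ = 87 − 3 = 84 and n = 32 − 19 = 13.

n = 13 pages with total 84 typos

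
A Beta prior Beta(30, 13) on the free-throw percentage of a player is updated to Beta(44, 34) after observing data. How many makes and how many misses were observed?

Under Beta–binomial conjugacy the posterior parameters are (a+s, b+f).
So s = 44 − 30 = 14 and f = 34 − 13 = 21.

14 makes and 21 misses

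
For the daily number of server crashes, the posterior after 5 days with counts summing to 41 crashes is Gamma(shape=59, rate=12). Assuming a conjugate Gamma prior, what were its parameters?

Gamma(shape=18, rate=7)

Gamma–Poisson conjugacy: posterior shape = α + Σxᵢ, posterior rate = β + n.
So α = 59 − 41 = 18 and β = 12 − 5 = 7.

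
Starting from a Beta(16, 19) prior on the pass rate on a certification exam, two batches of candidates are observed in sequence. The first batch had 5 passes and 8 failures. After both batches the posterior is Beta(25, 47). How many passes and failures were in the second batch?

Because Beta–binomial updating is additive in the counts, the combined data contributed (α_post−α_prior, β_post−β_prior) successes and failures.
Total across both batches: 25−16=9 passes, 47−19=28 failures.
Subtract the first batch: 9−5=4 passes and 28−8=20 failures.

4 passes and 20 failures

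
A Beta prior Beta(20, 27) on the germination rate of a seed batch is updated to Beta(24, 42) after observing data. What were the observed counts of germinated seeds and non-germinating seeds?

A Beta(a, b) prior with s successes and f failures in binomial data gives a Beta(a+s, b+f) posterior.
So s = 24 − 20 = 4 and f = 42 − 27 = 15.

4 germinated seeds and 15 non-germinating seeds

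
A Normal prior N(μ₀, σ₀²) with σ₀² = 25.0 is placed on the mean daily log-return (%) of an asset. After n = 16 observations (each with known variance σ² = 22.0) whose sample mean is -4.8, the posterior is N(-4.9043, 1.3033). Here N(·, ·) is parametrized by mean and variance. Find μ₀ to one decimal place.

With known observation variance, the Normal–Normal posterior has precision τ_n = τ₀ + n/σ² and mean μ_n = (τ₀μ₀ + (n/σ²)x̄)/τ_n.
Here τ₀ = 1/25.0 = 0.040000 and τ_data = 16/22.0 = 0.727273, so τ_n = 0.767273.
Rearranging for μ₀: μ₀ = (μ_n·τ_n − τ_data·x̄)/τ₀ = (-4.9043·0.767273 − 0.727273·-4.8) / 0.040000 = -0.272027/0.040000 ≈ -6.8.

μ₀ = -6.8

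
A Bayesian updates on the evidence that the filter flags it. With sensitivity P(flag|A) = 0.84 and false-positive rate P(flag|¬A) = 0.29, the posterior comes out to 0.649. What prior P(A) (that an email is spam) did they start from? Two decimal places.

Bayes' rule in odds form gives O(A|E) = O(A)·[P(E|A)/P(E|¬A)], hence O(A) = O(A|E)/LR.
Posterior odds = 0.649/(1−0.649) = 1.8490. LR = 0.84/0.29 = 2.8966.
Prior odds = 1.8490/2.8966 = 0.6383, so P(A) = 0.6383/(1+0.6383) ≈ 0.39.

P(A) = 0.39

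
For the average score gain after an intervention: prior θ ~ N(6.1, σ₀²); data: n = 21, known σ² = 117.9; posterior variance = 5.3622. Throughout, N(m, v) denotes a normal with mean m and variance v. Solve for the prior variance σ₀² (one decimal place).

σ₀² = 119.4

Posterior precision equals prior precision plus data precision: 1/σ_n² = 1/σ₀² + n/σ².
So 1/σ₀² = 1/5.3622 − 21/117.9 = 0.186491 − 0.178117 = 0.008374.
Hence σ₀² = 1/0.008374 ≈ 119.4.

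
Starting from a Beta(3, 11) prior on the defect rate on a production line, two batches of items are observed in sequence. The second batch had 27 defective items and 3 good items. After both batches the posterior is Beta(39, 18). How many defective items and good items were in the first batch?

9 defective items and 4 good items

Because Beta–binomial updating is additive in the counts, the combined data contributed (α_post−α_prior, β_post−β_prior) successes and failures.
Total across both batches: 39−3=36 defective items, 18−11=7 good items.
Subtract the second batch: 36−27=9 defective items and 7−3=4 good items.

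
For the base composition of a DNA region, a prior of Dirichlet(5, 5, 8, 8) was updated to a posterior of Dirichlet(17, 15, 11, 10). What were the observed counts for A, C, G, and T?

For a Dirichlet(α) prior with multinomial counts c, the posterior is Dirichlet(α + c) componentwise.
Counts are posterior − prior componentwise: 17−5=12, 15−5=10, 11−8=3, 10−8=2.

counts (12, 10, 3, 2)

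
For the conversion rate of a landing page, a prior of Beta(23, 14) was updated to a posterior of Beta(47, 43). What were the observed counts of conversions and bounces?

Under Beta–binomial conjugacy the posterior parameters are (a+s, b+f).
So s = 47 − 23 = 24 and f = 43 − 14 = 29.

24 conversions and 29 bounces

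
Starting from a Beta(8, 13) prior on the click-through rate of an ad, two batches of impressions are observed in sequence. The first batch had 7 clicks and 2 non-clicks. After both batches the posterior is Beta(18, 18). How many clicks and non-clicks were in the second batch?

3 clicks and 3 non-clicks

Because Beta–binomial updating is additive in the counts, the combined data contributed (α_post−α_prior, β_post−β_prior) successes and failures.
Total across both batches: 18−8=10 clicks, 18−13=5 non-clicks.
Subtract the first batch: 10−7=3 clicks and 5−2=3 non-clicks.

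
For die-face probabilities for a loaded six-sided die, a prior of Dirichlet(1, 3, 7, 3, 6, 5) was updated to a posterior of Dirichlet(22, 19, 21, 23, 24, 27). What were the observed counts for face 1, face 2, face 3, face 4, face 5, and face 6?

counts (21, 16, 14, 20, 18, 22)

For a Dirichlet(α) prior with multinomial counts c, the posterior is Dirichlet(α + c) componentwise.
Counts are posterior − prior componentwise: 22−1=21, 19−3=16, 21−7=14, 23−3=20, 24−6=18, 27−5=22.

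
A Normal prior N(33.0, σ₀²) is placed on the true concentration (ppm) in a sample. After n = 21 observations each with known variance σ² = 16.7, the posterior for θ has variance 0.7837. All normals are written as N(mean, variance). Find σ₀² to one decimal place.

σ₀² = 54.0

Posterior precision equals prior precision plus data precision: 1/σ_n² = 1/σ₀² + n/σ².
So 1/σ₀² = 1/0.7837 − 21/16.7 = 1.275998 − 1.257485 = 0.018513.
Hence σ₀² = 1/0.018513 ≈ 54.0.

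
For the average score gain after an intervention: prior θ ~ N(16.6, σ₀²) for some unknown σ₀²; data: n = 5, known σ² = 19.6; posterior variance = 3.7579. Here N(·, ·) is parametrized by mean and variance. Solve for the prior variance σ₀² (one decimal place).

Posterior precision equals prior precision plus data precision: 1/σ_n² = 1/σ₀² + n/σ².
So 1/σ₀² = 1/3.7579 − 5/19.6 = 0.266106 − 0.255102 = 0.011004.
Hence σ₀² = 1/0.011004 ≈ 90.9.

σ₀² = 90.9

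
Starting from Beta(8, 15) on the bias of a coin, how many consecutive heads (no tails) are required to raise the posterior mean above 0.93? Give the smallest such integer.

After k heads and 0 tails the posterior is Beta(8+k, 15), with mean (8+k)/(8+15+k).
Set (8+k)/(23+k) > 0.93 and solve: k > (0.93·23 − 8)/(1 − 0.93) = 191.286.
The smallest integer exceeding 191.286 is 192, and checking k=192: (200)/(215) = 0.9302 > 0.93.

k = 192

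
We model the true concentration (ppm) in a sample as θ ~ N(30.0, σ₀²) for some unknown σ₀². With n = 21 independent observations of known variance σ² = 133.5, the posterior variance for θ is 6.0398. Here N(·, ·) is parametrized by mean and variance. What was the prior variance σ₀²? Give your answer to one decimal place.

Posterior precision equals prior precision plus data precision: 1/σ_n² = 1/σ₀² + n/σ².
So 1/σ₀² = 1/6.0398 − 21/133.5 = 0.165568 − 0.157303 = 0.008265.
Hence σ₀² = 1/0.008265 ≈ 121.0.

σ₀² = 121.0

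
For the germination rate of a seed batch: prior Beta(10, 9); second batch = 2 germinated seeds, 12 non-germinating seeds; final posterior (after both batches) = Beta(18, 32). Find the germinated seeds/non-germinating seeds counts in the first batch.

6 germinated seeds and 11 non-germinating seeds

Sequential conjugate updates are equivalent to a single update on the pooled data, so total successes = posterior α − prior α and total failures = posterior β − prior β.
Total across both batches: 18−10=8 germinated seeds, 32−9=23 non-germinating seeds.
Subtract the second batch: 8−2=6 germinated seeds and 23−12=11 non-germinating seeds.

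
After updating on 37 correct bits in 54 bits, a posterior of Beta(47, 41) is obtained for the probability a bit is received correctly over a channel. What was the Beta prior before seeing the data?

Beta(10, 24)

Beta is conjugate to the binomial likelihood: posterior = Beta(α+s, β+f).
Subtract the data counts: 47−37=10, 41−17=24.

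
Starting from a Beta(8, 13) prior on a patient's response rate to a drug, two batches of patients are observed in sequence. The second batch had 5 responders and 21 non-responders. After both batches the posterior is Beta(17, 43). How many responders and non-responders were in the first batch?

Sequential conjugate updates are equivalent to a single update on the pooled data, so total successes = posterior α − prior α and total failures = posterior β − prior β.
Total across both batches: 17−8=9 responders, 43−13=30 non-responders.
Subtract the second batch: 9−5=4 responders and 30−21=9 non-responders.

4 responders and 9 non-responders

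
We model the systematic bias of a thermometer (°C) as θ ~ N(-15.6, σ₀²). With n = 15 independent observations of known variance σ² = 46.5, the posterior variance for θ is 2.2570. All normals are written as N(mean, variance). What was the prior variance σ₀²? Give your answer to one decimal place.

σ₀² = 8.3

Posterior precision equals prior precision plus data precision: 1/σ_n² = 1/σ₀² + n/σ².
So 1/σ₀² = 1/2.2570 − 15/46.5 = 0.443066 − 0.322581 = 0.120485.
Hence σ₀² = 1/0.120485 ≈ 8.3.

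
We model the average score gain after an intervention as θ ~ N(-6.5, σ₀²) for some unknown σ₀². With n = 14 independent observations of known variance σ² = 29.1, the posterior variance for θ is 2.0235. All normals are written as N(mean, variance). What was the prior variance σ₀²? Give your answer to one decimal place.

For the Normal–Normal model with known σ², precisions add: τ_n = τ₀ + n/σ².
So 1/σ₀² = 1/2.0235 − 14/29.1 = 0.494193 − 0.481100 = 0.013093.
Hence σ₀² = 1/0.013093 ≈ 76.4.

σ₀² = 76.4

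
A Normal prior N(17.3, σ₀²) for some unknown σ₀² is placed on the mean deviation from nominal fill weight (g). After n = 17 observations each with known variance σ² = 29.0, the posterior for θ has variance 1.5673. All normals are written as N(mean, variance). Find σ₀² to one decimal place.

σ₀² = 19.3

For the Normal–Normal model with known σ², precisions add: τ_n = τ₀ + n/σ².
So 1/σ₀² = 1/1.5673 − 17/29.0 = 0.638040 − 0.586207 = 0.051833.
Hence σ₀² = 1/0.051833 ≈ 19.3.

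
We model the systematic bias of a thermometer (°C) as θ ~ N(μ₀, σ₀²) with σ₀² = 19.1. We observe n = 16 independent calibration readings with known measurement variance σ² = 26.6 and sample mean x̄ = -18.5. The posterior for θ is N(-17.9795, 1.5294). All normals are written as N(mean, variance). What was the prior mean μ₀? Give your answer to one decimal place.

μ₀ = -12.0

The posterior mean is a precision-weighted average: μ_n = (τ₀μ₀ + τ_data·x̄)/(τ₀+τ_data), with τ₀=1/σ₀² and τ_data=n/σ².
Here τ₀ = 1/19.1 = 0.052356 and τ_data = 16/26.6 = 0.601504, so τ_n = 0.653860.
Rearranging for μ₀: μ₀ = (μ_n·τ_n − τ_data·x̄)/τ₀ = (-17.9795·0.653860 − 0.601504·-18.5) / 0.052356 = -0.628252/0.052356 ≈ -12.0.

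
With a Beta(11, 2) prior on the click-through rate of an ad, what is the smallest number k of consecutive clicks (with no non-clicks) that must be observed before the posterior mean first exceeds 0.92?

After k clicks and 0 non-clicks the posterior is Beta(11+k, 2), with mean (11+k)/(11+2+k).
Set (11+k)/(13+k) > 0.92 and solve: k > (0.92·13 − 11)/(1 − 0.92) = 12.000.
The smallest integer exceeding 12.000 is 13.

k = 13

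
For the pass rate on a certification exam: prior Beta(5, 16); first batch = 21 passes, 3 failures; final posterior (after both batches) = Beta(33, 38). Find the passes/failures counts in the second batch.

7 passes and 19 failures

Sequential conjugate updates are equivalent to a single update on the pooled data, so total successes = posterior α − prior α and total failures = posterior β − prior β.
Total across both batches: 33−5=28 passes, 38−16=22 failures.
Subtract the first batch: 28−21=7 passes and 22−3=19 failures.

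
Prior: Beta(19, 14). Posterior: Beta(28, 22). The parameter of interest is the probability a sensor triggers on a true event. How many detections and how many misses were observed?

A Beta(α, β) prior with s successes and f failures in binomial data gives a Beta(α+s, β+f) posterior.
Match parameters: s=28−19=9, f=22−14=8.

9 detections and 8 misses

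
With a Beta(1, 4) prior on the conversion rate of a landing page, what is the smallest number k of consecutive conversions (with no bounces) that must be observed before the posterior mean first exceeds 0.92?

k = 46

After k conversions and 0 bounces the posterior is Beta(1+k, 4), with mean (1+k)/(1+4+k).
Set (1+k)/(5+k) > 0.92 and solve: k > (0.92·5 − 1)/(1 − 0.92) = 45.000.
The smallest integer exceeding 45.000 is 46.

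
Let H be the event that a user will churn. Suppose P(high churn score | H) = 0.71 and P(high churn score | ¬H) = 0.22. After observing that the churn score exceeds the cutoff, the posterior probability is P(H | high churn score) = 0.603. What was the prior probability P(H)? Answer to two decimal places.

In odds form, posterior odds = prior odds × likelihood ratio, so prior odds = posterior odds ÷ LR.
Posterior odds = 0.603/(1−0.603) = 1.5189. LR = 0.71/0.22 = 3.2273.
Prior odds = 1.5189/3.2273 = 0.4706, so P(H) = 0.4706/(1+0.4706) ≈ 0.32.

P(H) = 0.32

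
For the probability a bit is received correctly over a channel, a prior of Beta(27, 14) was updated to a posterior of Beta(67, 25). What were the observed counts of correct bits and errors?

Under Beta–binomial conjugacy the posterior parameters are (a+s, b+f).
Match parameters: s=67−27=40, f=25−14=11.

40 correct bits and 11 errors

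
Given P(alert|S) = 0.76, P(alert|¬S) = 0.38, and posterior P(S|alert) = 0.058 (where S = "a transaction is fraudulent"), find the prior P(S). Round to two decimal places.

P(S) = 0.03

In odds form, posterior odds = prior odds × likelihood ratio, so prior odds = posterior odds ÷ LR.
Posterior odds = 0.058/(1−0.058) = 0.0616. LR = 0.76/0.38 = 2.0000.
Prior odds = 0.0616/2.0000 = 0.0308, so P(S) = 0.0308/(1+0.0308) ≈ 0.03.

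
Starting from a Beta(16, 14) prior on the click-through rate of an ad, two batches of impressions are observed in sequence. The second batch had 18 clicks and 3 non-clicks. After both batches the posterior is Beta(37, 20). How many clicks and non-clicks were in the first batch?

Sequential conjugate updates are equivalent to a single update on the pooled data, so total successes = posterior α − prior α and total failures = posterior β − prior β.
Total across both batches: 37−16=21 clicks, 20−14=6 non-clicks.
Subtract the second batch: 21−18=3 clicks and 6−3=3 non-clicks.

3 clicks and 3 non-clicks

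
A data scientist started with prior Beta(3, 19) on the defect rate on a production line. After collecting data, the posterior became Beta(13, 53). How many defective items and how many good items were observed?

10 defective items and 34 good items

Beta is conjugate to the binomial likelihood: posterior = Beta(α+s, β+f).
So s = 13 − 3 = 10 and f = 53 − 19 = 34.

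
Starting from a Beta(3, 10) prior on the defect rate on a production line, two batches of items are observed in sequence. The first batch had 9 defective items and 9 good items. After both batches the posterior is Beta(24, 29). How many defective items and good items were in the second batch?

Because Beta–binomial updating is additive in the counts, the combined data contributed (α_post−α_prior, β_post−β_prior) successes and failures.
Total across both batches: 24−3=21 defective items, 29−10=19 good items.
Subtract the first batch: 21−9=12 defective items and 19−9=10 good items.

12 defective items and 10 good items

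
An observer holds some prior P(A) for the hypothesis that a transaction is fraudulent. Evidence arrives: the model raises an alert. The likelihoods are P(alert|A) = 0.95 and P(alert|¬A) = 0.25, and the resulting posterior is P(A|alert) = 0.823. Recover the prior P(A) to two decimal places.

Bayes' rule in odds form gives O(A|E) = O(A)·[P(E|A)/P(E|¬A)], hence O(A) = O(A|E)/LR.
Posterior odds = 0.823/(1−0.823) = 4.6497. LR = 0.95/0.25 = 3.8000.
Prior odds = 4.6497/3.8000 = 1.2236, so P(A) = 1.2236/(1+1.2236) ≈ 0.55.

P(A) = 0.55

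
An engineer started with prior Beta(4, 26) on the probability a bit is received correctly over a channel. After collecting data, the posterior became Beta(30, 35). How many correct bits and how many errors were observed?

A Beta(a, b) prior with s successes and f failures in binomial data gives a Beta(a+s, b+f) posterior.
So s = 30 − 4 = 26 and f = 35 − 26 = 9.

26 correct bits and 9 errors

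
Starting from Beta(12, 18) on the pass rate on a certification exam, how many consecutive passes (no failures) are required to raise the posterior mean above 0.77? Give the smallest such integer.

k = 49

After k passes and 0 failures the posterior is Beta(12+k, 18), with mean (12+k)/(12+18+k).
Set (12+k)/(30+k) > 0.77 and solve: k > (0.77·30 − 12)/(1 − 0.77) = 48.261.
The smallest integer exceeding 48.261 is 49.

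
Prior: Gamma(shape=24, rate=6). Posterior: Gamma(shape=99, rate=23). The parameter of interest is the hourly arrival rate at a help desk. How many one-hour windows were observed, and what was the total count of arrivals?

n = 17 one-hour windows with total 75 arrivals

Gamma–Poisson conjugacy: posterior shape = α + Σxᵢ, posterior rate = β + n.
Matching: Σxᵢ = 99 − 24 = 75 and n = 23 − 6 = 17.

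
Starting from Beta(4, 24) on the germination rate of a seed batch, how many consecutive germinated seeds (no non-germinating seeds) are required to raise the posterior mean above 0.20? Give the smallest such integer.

After k germinated seeds and 0 non-germinating seeds the posterior is Beta(4+k, 24), with mean (4+k)/(4+24+k).
Set (4+k)/(28+k) > 0.20 and solve: k > (0.20·28 − 4)/(1 − 0.20) = 2.000.
The smallest integer exceeding 2.000 is 3.

k = 3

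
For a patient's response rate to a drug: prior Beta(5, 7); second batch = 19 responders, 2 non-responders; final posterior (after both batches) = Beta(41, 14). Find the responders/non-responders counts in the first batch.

17 responders and 5 non-responders

Sequential conjugate updates are equivalent to a single update on the pooled data, so total successes = posterior α − prior α and total failures = posterior β − prior β.
Total across both batches: 41−5=36 responders, 14−7=7 non-responders.
Subtract the second batch: 36−19=17 responders and 7−2=5 non-responders.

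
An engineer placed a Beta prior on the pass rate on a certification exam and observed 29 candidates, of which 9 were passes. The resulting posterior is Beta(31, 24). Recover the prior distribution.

Beta(22, 4)

Beta is conjugate to the binomial likelihood: posterior = Beta(α+s, β+f).
So α = 31 − 9 = 22 and β = 24 − 20 = 4.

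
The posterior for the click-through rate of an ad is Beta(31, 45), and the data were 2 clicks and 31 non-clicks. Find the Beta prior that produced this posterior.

Beta(29, 14)

Under Beta–binomial conjugacy the posterior parameters are (α+s, β+f).
Subtract the data counts: 31−2=29, 45−31=14.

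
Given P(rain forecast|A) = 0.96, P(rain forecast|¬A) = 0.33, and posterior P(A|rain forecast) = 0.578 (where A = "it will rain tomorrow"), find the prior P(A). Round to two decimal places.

P(A) = 0.32

Bayes' rule in odds form gives O(A|E) = O(A)·[P(E|A)/P(E|¬A)], hence O(A) = O(A|E)/LR.
Posterior odds = 0.578/(1−0.578) = 1.3697. LR = 0.96/0.33 = 2.9091.
Prior odds = 1.3697/2.9091 = 0.4708, so P(A) = 0.4708/(1+0.4708) ≈ 0.32.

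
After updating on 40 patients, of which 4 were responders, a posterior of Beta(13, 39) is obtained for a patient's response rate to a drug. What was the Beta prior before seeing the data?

Beta(9, 3)

Under Beta–binomial conjugacy the posterior parameters are (α+s, β+f).
So α = 13 − 4 = 9 and β = 39 − 36 = 3.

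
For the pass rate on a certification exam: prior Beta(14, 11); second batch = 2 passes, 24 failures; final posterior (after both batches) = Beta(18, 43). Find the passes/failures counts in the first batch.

2 passes and 8 failures

Sequential conjugate updates are equivalent to a single update on the pooled data, so total successes = posterior α − prior α and total failures = posterior β − prior β.
Total across both batches: 18−14=4 passes, 43−11=32 failures.
Subtract the second batch: 4−2=2 passes and 32−24=8 failures.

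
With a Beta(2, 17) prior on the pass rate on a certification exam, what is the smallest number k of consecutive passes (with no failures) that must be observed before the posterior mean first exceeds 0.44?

k = 12

After k passes and 0 failures the posterior is Beta(2+k, 17), with mean (2+k)/(2+17+k).
Set (2+k)/(19+k) > 0.44 and solve: k > (0.44·19 − 2)/(1 − 0.44) = 11.357.
The smallest integer exceeding 11.357 is 12, and checking k=12: (14)/(31) = 0.4516 > 0.44.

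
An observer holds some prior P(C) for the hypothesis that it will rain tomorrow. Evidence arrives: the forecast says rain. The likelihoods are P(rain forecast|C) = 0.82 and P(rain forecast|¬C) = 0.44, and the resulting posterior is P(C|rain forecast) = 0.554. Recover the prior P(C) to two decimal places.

In odds form, posterior odds = prior odds × likelihood ratio, so prior odds = posterior odds ÷ LR.
Posterior odds = 0.554/(1−0.554) = 1.2422. LR = 0.82/0.44 = 1.8636.
Prior odds = 1.2422/1.8636 = 0.6666, so P(C) = 0.6666/(1+0.6666) ≈ 0.40.

P(C) = 0.40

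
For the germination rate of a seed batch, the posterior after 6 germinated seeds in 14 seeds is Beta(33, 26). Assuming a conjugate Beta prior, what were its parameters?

Beta(27, 18)

Beta is conjugate to the binomial likelihood: posterior = Beta(a+s, b+f).
Subtract the data counts: 33−6=27, 26−8=18.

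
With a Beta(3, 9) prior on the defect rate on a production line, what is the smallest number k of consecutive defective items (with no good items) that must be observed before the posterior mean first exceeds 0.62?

After k defective items and 0 good items the posterior is Beta(3+k, 9), with mean (3+k)/(3+9+k).
Set (3+k)/(12+k) > 0.62 and solve: k > (0.62·12 − 3)/(1 − 0.62) = 11.684.
The smallest integer exceeding 11.684 is 12.

k = 12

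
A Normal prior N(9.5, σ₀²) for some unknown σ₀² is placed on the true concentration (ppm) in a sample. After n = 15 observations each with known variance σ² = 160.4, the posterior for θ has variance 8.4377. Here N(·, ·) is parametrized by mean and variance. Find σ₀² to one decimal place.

σ₀² = 40.0

Posterior precision equals prior precision plus data precision: 1/σ_n² = 1/σ₀² + n/σ².
So 1/σ₀² = 1/8.4377 − 15/160.4 = 0.118516 − 0.093516 = 0.025000.
Hence σ₀² = 1/0.025000 ≈ 40.0.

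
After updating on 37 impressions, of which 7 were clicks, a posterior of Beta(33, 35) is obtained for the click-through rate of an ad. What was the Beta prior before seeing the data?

Beta(26, 5)

Under Beta–binomial conjugacy the posterior parameters are (α+s, β+f).
So α = 33 − 7 = 26 and β = 35 − 30 = 5.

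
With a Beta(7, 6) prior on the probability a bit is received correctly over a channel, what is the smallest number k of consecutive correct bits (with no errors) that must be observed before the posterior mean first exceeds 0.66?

After k correct bits and 0 errors the posterior is Beta(7+k, 6), with mean (7+k)/(7+6+k).
Set (7+k)/(13+k) > 0.66 and solve: k > (0.66·13 − 7)/(1 − 0.66) = 4.647.
The smallest integer exceeding 4.647 is 5.

k = 5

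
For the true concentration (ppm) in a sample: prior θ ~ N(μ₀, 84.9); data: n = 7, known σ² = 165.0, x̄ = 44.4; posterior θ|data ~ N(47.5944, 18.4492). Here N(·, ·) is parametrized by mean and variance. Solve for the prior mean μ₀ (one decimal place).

With known observation variance, the Normal–Normal posterior has precision τ_n = τ₀ + n/σ² and mean μ_n = (τ₀μ₀ + (n/σ²)x̄)/τ_n.
Here τ₀ = 1/84.9 = 0.011779 and τ_data = 7/165.0 = 0.042424, so τ_n = 0.054203.
Rearranging for μ₀: μ₀ = (μ_n·τ_n − τ_data·x̄)/τ₀ = (47.5944·0.054203 − 0.042424·44.4) / 0.011779 = 0.696134/0.011779 ≈ 59.1.

μ₀ = 59.1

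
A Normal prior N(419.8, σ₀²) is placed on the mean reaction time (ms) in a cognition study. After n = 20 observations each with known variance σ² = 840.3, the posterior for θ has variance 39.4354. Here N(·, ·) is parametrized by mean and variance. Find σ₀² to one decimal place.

σ₀² = 642.3

Posterior precision equals prior precision plus data precision: 1/σ_n² = 1/σ₀² + n/σ².
So 1/σ₀² = 1/39.4354 − 20/840.3 = 0.025358 − 0.023801 = 0.001557.
Hence σ₀² = 1/0.001557 ≈ 642.3.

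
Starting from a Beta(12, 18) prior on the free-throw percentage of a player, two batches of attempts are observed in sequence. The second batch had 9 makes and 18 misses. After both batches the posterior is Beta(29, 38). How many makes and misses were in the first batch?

Sequential conjugate updates are equivalent to a single update on the pooled data, so total successes = posterior α − prior α and total failures = posterior β − prior β.
Total across both batches: 29−12=17 makes, 38−18=20 misses.
Subtract the second batch: 17−9=8 makes and 20−18=2 misses.

8 makes and 2 misses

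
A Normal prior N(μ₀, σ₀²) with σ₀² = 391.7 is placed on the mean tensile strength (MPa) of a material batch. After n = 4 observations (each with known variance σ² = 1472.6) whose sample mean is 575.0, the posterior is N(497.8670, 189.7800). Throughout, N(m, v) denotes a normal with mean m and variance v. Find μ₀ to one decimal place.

With known observation variance, the Normal–Normal posterior has precision τ_n = τ₀ + n/σ² and mean μ_n = (τ₀μ₀ + (n/σ²)x̄)/τ_n.
Here τ₀ = 1/391.7 = 0.002553 and τ_data = 4/1472.6 = 0.002716, so τ_n = 0.005269.
Rearranging for μ₀: μ₀ = (μ_n·τ_n − τ_data·x̄)/τ₀ = (497.8670·0.005269 − 0.002716·575.0) / 0.002553 = 1.061561/0.002553 ≈ 415.8.

μ₀ = 415.8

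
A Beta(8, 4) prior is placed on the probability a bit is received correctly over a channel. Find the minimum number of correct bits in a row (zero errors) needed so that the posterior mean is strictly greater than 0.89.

After k correct bits and 0 errors the posterior is Beta(8+k, 4), with mean (8+k)/(8+4+k).
Set (8+k)/(12+k) > 0.89 and solve: k > (0.89·12 − 8)/(1 − 0.89) = 24.364.
The smallest integer exceeding 24.364 is 25.

k = 25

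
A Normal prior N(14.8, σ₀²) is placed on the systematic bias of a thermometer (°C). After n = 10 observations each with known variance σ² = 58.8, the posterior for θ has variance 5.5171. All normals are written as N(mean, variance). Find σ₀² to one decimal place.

σ₀² = 89.4

Posterior precision equals prior precision plus data precision: 1/σ_n² = 1/σ₀² + n/σ².
So 1/σ₀² = 1/5.5171 − 10/58.8 = 0.181255 − 0.170068 = 0.011187.
Hence σ₀² = 1/0.011187 ≈ 89.4.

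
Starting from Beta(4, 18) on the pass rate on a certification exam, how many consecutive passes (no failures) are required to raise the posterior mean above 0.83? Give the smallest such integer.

After k passes and 0 failures the posterior is Beta(4+k, 18), with mean (4+k)/(4+18+k).
Set (4+k)/(22+k) > 0.83 and solve: k > (0.83·22 − 4)/(1 − 0.83) = 83.882.
The smallest integer exceeding 83.882 is 84, and checking k=84: (88)/(106) = 0.8302 > 0.83.

k = 84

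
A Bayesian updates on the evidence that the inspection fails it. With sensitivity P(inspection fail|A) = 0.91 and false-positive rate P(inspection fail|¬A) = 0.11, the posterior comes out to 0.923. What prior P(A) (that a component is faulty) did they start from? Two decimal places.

In odds form, posterior odds = prior odds × likelihood ratio, so prior odds = posterior odds ÷ LR.
Posterior odds = 0.923/(1−0.923) = 11.9870. LR = 0.91/0.11 = 8.2727.
Prior odds = 11.9870/8.2727 = 1.4490, so P(A) = 1.4490/(1+1.4490) ≈ 0.59.

P(A) = 0.59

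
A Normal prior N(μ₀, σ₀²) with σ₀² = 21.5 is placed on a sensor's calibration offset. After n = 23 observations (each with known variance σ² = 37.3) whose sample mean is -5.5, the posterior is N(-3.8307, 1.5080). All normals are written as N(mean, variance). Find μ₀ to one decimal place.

μ₀ = 18.3

The posterior mean is a precision-weighted average: μ_n = (τ₀μ₀ + τ_data·x̄)/(τ₀+τ_data), with τ₀=1/σ₀² and τ_data=n/σ².
Here τ₀ = 1/21.5 = 0.046512 and τ_data = 23/37.3 = 0.616622, so τ_n = 0.663134.
Rearranging for μ₀: μ₀ = (μ_n·τ_n − τ_data·x̄)/τ₀ = (-3.8307·0.663134 − 0.616622·-5.5) / 0.046512 = 0.851154/0.046512 ≈ 18.3.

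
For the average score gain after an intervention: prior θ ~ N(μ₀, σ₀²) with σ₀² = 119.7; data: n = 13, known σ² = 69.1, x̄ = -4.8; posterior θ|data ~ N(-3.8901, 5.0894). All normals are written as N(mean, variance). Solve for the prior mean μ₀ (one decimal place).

With known observation variance, the Normal–Normal posterior has precision τ_n = τ₀ + n/σ² and mean μ_n = (τ₀μ₀ + (n/σ²)x̄)/τ_n.
Here τ₀ = 1/119.7 = 0.008354 and τ_data = 13/69.1 = 0.188133, so τ_n = 0.196487.
Rearranging for μ₀: μ₀ = (μ_n·τ_n − τ_data·x̄)/τ₀ = (-3.8901·0.196487 − 0.188133·-4.8) / 0.008354 = 0.138684/0.008354 ≈ 16.6.

μ₀ = 16.6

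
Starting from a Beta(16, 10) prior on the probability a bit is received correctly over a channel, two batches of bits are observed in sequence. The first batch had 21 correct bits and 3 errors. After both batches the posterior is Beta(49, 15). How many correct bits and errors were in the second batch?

Because Beta–binomial updating is additive in the counts, the combined data contributed (α_post−α_prior, β_post−β_prior) successes and failures.
Total across both batches: 49−16=33 correct bits, 15−10=5 errors.
Subtract the first batch: 33−21=12 correct bits and 5−3=2 errors.

12 correct bits and 2 errors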